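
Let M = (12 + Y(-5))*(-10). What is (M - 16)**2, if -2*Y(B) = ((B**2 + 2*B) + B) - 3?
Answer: 10201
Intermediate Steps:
Y(B) = 3/2 - 3*B/2 - B**2/2 (Y(B) = -(((B**2 + 2*B) + B) - 3)/2 = -((B**2 + 3*B) - 3)/2 = -(-3 + B**2 + 3*B)/2 = 3/2 - 3*B/2 - B**2/2)
M = -85 (M = (12 + (3/2 - 3/2*(-5) - 1/2*(-5)**2))*(-10) = (12 + (3/2 + 15/2 - 1/2*25))*(-10) = (12 + (3/2 + 15/2 - 25/2))*(-10) = (12 - 7/2)*(-10) = (17/2)*(-10) = -85)
(M - 16)**2 = (-85 - 16)**2 = (-101)**2 = 10201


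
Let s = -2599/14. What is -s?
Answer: 2599/14 ≈ 185.64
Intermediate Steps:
s = -2599/14 ≈ -185.64
-s = -1*(-2599/14) = 2599/14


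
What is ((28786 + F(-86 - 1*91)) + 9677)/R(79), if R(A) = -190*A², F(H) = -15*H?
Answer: -20559/592895 ≈ -0.034676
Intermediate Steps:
((28786 + F(-86 - 1*91)) + 9677)/R(79) = ((28786 - 15*(-86 - 1*91)) + 9677)/((-190*79²)) = ((28786 - 15*(-86 - 91)) + 9677)/((-190*6241)) = ((28786 - 15*(-177)) + 9677)/(-1185790) = ((28786 + 2655) + 9677)*(-1/1185790) = (31441 + 9677)*(-1/1185790) = 41118*(-1/1185790) = -20559/592895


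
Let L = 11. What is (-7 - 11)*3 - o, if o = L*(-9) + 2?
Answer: 43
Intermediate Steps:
o = -97 (o = 11*(-9) + 2 = -99 + 2 = -97)
(-7 - 11)*3 - o = (-7 - 11)*3 - 1*(-97) = -18*3 + 97 = -54 + 97 = 43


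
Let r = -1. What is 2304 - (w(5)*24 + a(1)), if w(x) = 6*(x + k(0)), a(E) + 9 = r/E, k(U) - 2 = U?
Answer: 1306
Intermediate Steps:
k(U) = 2 + U
a(E) = -9 - 1/E
w(x) = 12 + 6*x (w(x) = 6*(x + (2 + 0)) = 6*(x + 2) = 6*(2 + x) = 12 + 6*x)
2304 - (w(5)*24 + a(1)) = 2304 - ((12 + 6*5)*24 + (-9 - 1/1)) = 2304 - ((12 + 30)*24 + (-9 - 1*1)) = 2304 - (42*24 + (-9 - 1)) = 2304 - (1008 - 10) = 2304 - 1*998 = 2304 - 998 = 1306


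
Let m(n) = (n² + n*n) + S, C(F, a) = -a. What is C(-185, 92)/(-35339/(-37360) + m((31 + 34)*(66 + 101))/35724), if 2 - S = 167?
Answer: -30696918720/2201397618509 ≈ -0.013944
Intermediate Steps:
S = -165 (S = 2 - 1*167 = 2 - 167 = -165)
m(n) = -165 + 2*n² (m(n) = (n² + n*n) - 165 = (n² + n²) - 165 = 2*n² - 165 = -165 + 2*n²)
C(-185, 92)/(-35339/(-37360) + m((31 + 34)*(66 + 101))/35724) = (-1*92)/(-35339/(-37360) + (-165 + 2*((31 + 34)*(66 + 101))²)/35724) = -92/(-35339*(-1/37360) + (-165 + 2*(65*167)²)*(1/35724)) = -92/(35339/37360 + (-165 + 2*10855²)*(1/35724)) = -92/(35339/37360 + (-165 + 2*117831025)*(1/35724)) = -92/(35339/37360 + (-165 + 235662050)*(1/35724)) = -92/(35339/37360 + 235661885*(1/35724)) = -92/(35339/37360 + 235661885/35724) = -92/2201397618509/333662160 = -92*333662160/2201397618509 = -30696918720/2201397618509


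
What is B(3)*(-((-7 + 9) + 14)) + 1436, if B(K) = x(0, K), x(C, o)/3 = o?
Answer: 1292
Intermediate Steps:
x(C, o) = 3*o
B(K) = 3*K
B(3)*(-((-7 + 9) + 14)) + 1436 = (3*3)*(-((-7 + 9) + 14)) + 1436 = 9*(-(2 + 14)) + 1436 = 9*(-1*16) + 1436 = 9*(-16) + 1436 = -144 + 1436 = 1292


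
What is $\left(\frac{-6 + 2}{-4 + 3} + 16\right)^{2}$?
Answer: $400$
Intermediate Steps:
$\left(\frac{-6 + 2}{-4 + 3} + 16\right)^{2} = \left(- \frac{4}{-1} + 16\right)^{2} = \left(\left(-4\right) \left(-1\right) + 16\right)^{2} = \left(4 + 16\right)^{2} = 20^{2} = 400$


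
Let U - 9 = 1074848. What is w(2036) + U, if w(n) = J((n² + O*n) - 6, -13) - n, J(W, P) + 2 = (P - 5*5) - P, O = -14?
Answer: 1072794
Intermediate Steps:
U = 1074857 (U = 9 + 1074848 = 1074857)
J(W, P) = -27 (J(W, P) = -2 + ((P - 5*5) - P) = -2 + ((P - 25) - P) = -2 + ((-25 + P) - P) = -2 - 25 = -27)
w(n) = -27 - n
w(2036) + U = (-27 - 1*2036) + 1074857 = (-27 - 2036) + 1074857 = -2063 + 1074857 = 1072794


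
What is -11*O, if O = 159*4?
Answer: -6996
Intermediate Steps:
O = 636
-11*O = -11*636 = -6996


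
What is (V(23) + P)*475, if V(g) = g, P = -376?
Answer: -167675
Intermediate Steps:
(V(23) + P)*475 = (23 - 376)*475 = -353*475 = -167675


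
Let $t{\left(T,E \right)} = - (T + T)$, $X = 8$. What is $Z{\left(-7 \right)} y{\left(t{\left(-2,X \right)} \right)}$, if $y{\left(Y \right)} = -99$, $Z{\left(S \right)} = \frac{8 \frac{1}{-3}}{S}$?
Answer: $- \frac{264}{7} \approx -37.714$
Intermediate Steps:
$Z{\left(S \right)} = - \frac{8}{3 S}$ ($Z{\left(S \right)} = \frac{8 \left(- \frac{1}{3}\right)}{S} = - \frac{8}{3 S}$)
$t{\left(T,E \right)} = - 2 T$
$Z{\left(-7 \right)} y{\left(t{\left(-2,X \right)} \right)} = - \frac{8}{3 \left(-7\right)} \left(-99\right) = \left(- \frac{8}{3}\right) \left(- \frac{1}{7}\right) \left(-99\right) = \frac{8}{21} \left(-99\right) = - \frac{264}{7}$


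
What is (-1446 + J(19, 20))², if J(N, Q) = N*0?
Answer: 2090916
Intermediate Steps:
J(N, Q) = 0
(-1446 + J(19, 20))² = (-1446 + 0)² = (-1446)² = 2090916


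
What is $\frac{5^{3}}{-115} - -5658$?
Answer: $\frac{130109}{23} \approx 5656.9$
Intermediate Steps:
$\frac{5^{3}}{-115} - -5658 = 125 \left(- \frac{1}{115}\right) + 5658 = - \frac{25}{23} + 5658 = \frac{130109}{23}$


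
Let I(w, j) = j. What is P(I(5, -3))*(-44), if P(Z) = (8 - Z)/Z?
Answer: 484/3 ≈ 161.33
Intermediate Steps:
P(Z) = (8 - Z)/Z
P(I(5, -3))*(-44) = ((8 - 1*(-3))/(-3))*(-44) = -(8 + 3)/3*(-44) = -⅓*11*(-44) = -11/3*(-44) = 484/3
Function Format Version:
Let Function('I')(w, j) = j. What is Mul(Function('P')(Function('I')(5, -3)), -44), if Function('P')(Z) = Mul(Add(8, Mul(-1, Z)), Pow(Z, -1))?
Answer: Rational(484, 3) ≈ 161.33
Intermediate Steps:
Function('P')(Z) = Mul(Pow(Z, -1), Add(8, Mul(-1, Z)))
Mul(Function('P')(Function('I')(5, -3)), -44) = Mul(Mul(Pow(-3, -1), Add(8, Mul(-1, -3))), -44) = Mul(Mul(Rational(-1, 3), Add(8, 3)), -44) = Mul(Mul(Rational(-1, 3), 11), -44) = Mul(Rational(-11, 3), -44) = Rational(484, 3)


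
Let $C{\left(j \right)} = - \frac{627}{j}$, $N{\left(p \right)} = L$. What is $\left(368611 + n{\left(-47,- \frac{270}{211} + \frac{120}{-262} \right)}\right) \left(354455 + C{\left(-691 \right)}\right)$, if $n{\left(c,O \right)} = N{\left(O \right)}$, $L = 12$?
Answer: $\frac{90286474562936}{691} \approx 1.3066 \cdot 10^{11}$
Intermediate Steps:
$N{\left(p \right)} = 12$
$n{\left(c,O \right)} = 12$
$\left(368611 + n{\left(-47,- \frac{270}{211} + \frac{120}{-262} \right)}\right) \left(354455 + C{\left(-691 \right)}\right) = \left(368611 + 12\right) \left(354455 - \frac{627}{-691}\right) = 368623 \left(354455 - - \frac{627}{691}\right) = 368623 \left(354455 + \frac{627}{691}\right) = 368623 \cdot \frac{244929032}{691} = \frac{90286474562936}{691}$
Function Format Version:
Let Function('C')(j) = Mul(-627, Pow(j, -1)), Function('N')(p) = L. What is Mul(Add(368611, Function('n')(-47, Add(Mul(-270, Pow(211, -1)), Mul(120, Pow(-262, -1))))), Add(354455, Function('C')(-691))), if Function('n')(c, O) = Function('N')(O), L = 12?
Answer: Rational(90286474562936, 691) ≈ 1.3066e+11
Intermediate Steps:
Function('N')(p) = 12
Function('n')(c, O) = 12
Mul(Add(368611, Function('n')(-47, Add(Mul(-270, Pow(211, -1)), Mul(120, Pow(-262, -1))))), Add(354455, Function('C')(-691))) = Mul(Add(368611, 12), Add(354455, Mul(-627, Pow(-691, -1)))) = Mul(368623, Add(354455, Mul(-627, Rational(-1, 691)))) = Mul(368623, Add(354455, Rational(627, 691))) = Mul(368623, Rational(244929032, 691)) = Rational(90286474562936, 691)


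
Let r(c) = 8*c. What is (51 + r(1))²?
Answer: 3481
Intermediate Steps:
(51 + r(1))² = (51 + 8*1)² = (51 + 8)² = 59² = 3481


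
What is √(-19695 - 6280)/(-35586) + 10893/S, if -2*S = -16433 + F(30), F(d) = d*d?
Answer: 21786/15533 - 5*I*√1039/35586 ≈ 1.4026 - 0.004529*I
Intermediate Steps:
F(d) = d²
S = 15533/2 (S = -(-16433 + 30²)/2 = -(-16433 + 900)/2 = -½*(-15533) = 15533/2 ≈ 7766.5)
√(-19695 - 6280)/(-35586) + 10893/S = √(-19695 - 6280)/(-35586) + 10893/(15533/2) = √(-25975)*(-1/35586) + 10893*(2/15533) = (5*I*√1039)*(-1/35586) + 21786/15533 = -5*I*√1039/35586 + 21786/15533 = 21786/15533 - 5*I*√1039/35586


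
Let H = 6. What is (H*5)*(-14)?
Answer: -420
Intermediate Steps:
(H*5)*(-14) = (6*5)*(-14) = 30*(-14) = -420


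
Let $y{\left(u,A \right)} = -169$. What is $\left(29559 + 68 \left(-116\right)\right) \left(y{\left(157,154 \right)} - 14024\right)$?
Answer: $-307576503$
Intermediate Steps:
$\left(29559 + 68 \left(-116\right)\right) \left(y{\left(157,154 \right)} - 14024\right) = \left(29559 + 68 \left(-116\right)\right) \left(-169 - 14024\right) = \left(29559 - 7888\right) \left(-14193\right) = 21671 \left(-14193\right) = -307576503$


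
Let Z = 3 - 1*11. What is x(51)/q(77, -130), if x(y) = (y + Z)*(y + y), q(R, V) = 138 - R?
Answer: 4386/61 ≈ 71.902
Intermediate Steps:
Z = -8 (Z = 3 - 11 = -8)
x(y) = 2*y*(-8 + y) (x(y) = (y - 8)*(y + y) = (-8 + y)*(2*y) = 2*y*(-8 + y))
x(51)/q(77, -130) = (2*51*(-8 + 51))/(138 - 1*77) = (2*51*43)/(138 - 77) = 4386/61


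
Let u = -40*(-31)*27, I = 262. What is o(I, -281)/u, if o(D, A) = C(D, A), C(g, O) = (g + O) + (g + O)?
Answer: -19/16740 ≈ -0.0011350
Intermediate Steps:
C(g, O) = 2*O + 2*g (C(g, O) = (O + g) + (O + g) = 2*O + 2*g)
o(D, A) = 2*A + 2*D
u = 33480 (u = 1240*27 = 33480)
o(I, -281)/u = (2*(-281) + 2*262)/33480 = (-562 + 524)*(1/33480) = -38*1/33480 = -19/16740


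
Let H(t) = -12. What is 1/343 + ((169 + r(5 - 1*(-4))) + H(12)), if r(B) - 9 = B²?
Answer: 84722/343 ≈ 247.00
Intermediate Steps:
r(B) = 9 + B²
1/343 + ((169 + r(5 - 1*(-4))) + H(12)) = 1/343 + ((169 + (9 + (5 - 1*(-4))²)) - 12) = 1/343 + ((169 + (9 + (5 + 4)²)) - 12) = 1/343 + ((169 + (9 + 9²)) - 12) = 1/343 + ((169 + (9 + 81)) - 12) = 1/343 + ((169 + 90) - 12) = 1/343 + (259 - 12) = 1/343 + 247 = 84722/343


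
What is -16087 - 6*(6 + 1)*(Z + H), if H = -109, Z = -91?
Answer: -7687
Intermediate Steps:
-16087 - 6*(6 + 1)*(Z + H) = -16087 - 6*(6 + 1)*(-91 - 109) = -16087 - 6*7*(-200) = -16087 - 42*(-200) = -16087 - 1*(-8400) = -16087 + 8400 = -7687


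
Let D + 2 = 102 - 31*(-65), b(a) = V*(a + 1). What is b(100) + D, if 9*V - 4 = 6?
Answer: 20045/9 ≈ 2227.2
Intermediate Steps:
V = 10/9 (V = 4/9 + (⅑)*6 = 4/9 + ⅔ = 10/9 ≈ 1.1111)
b(a) = 10/9 + 10*a/9 (b(a) = 10*(a + 1)/9 = 10*(1 + a)/9 = 10/9 + 10*a/9)
D = 2115 (D = -2 + (102 - 31*(-65)) = -2 + (102 + 2015) = -2 + 2117 = 2115)
b(100) + D = (10/9 + (10/9)*100) + 2115 = (10/9 + 1000/9) + 2115 = 1010/9 + 2115 = 20045/9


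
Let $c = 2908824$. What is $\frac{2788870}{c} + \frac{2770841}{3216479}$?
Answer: $\frac{8515115294857}{4678085655348} \approx 1.8202$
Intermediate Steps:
$\frac{2788870}{c} + \frac{2770841}{3216479} = \frac{2788870}{2908824} + \frac{2770841}{3216479} = 2788870 \cdot \frac{1}{2908824} + 2770841 \cdot \frac{1}{3216479} = \frac{1394435}{1454412} + \frac{2770841}{3216479} = \frac{8515115294857}{4678085655348}$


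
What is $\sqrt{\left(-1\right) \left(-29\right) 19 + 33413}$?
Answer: $2 \sqrt{8491} \approx 184.29$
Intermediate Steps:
$\sqrt{\left(-1\right) \left(-29\right) 19 + 33413} = \sqrt{29 \cdot 19 + 33413} = \sqrt{551 + 33413} = \sqrt{33964} = 2 \sqrt{8491}$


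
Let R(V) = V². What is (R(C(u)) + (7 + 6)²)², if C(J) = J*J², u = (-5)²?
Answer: 59604727294950436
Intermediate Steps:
u = 25
C(J) = J³
(R(C(u)) + (7 + 6)²)² = ((25³)² + (7 + 6)²)² = (15625² + 13²)² = (244140625 + 169)² = 244140794² = 59604727294950436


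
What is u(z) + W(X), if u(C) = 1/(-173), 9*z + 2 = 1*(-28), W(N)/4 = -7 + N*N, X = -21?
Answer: 300327/173 ≈ 1736.0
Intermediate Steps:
W(N) = -28 + 4*N² (W(N) = 4*(-7 + N*N) = 4*(-7 + N²) = -28 + 4*N²)
z = -10/3 (z = -2/9 + (1*(-28))/9 = -2/9 + (⅑)*(-28) = -2/9 - 28/9 = -10/3 ≈ -3.3333)
u(C) = -1/173
u(z) + W(X) = -1/173 + (-28 + 4*(-21)²) = -1/173 + (-28 + 4*441) = -1/173 + (-28 + 1764) = -1/173 + 1736 = 300327/173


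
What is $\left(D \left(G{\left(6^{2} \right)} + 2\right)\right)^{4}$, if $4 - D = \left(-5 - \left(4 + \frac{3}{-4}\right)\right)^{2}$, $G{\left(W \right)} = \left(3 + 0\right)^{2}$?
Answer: $\frac{16160924531640625}{65536} \approx 2.466 \cdot 10^{11}$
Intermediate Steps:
$G{\left(W \right)} = 9$ ($G{\left(W \right)} = 3^{2} = 9$)
$D = - \frac{1025}{16}$ ($D = 4 - \left(-5 - \left(4 + \frac{3}{-4}\right)\right)^{2} = 4 - \left(-5 - \left(4 + 3 \left(- \frac{1}{4}\right)\right)\right)^{2} = 4 - \left(-5 - \frac{13}{4}\right)^{2} = 4 - \left(- \frac{33}{4}\right)^{2} = 4 - \frac{1089}{16} = - \frac{1025}{16} \approx -64.063$)
$\left(D \left(G{\left(6^{2} \right)} + 2\right)\right)^{4} = \left(- \frac{1025 \left(9 + 2\right)}{16}\right)^{4} = \left(\left(- \frac{1025}{16}\right) 11\right)^{4} = \left(- \frac{11275}{16}\right)^{4} = \frac{16160924531640625}{65536}$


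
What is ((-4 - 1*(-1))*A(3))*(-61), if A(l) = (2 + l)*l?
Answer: 2745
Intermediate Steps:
A(l) = l*(2 + l)
((-4 - 1*(-1))*A(3))*(-61) = ((-4 - 1*(-1))*(3*(2 + 3)))*(-61) = ((-4 + 1)*(3*5))*(-61) = -3*15*(-61) = -45*(-61) = 2745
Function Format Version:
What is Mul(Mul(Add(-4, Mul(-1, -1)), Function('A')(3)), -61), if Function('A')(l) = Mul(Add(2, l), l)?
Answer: 2745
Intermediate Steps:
Function('A')(l) = Mul(l, Add(2, l))
Mul(Mul(Add(-4, Mul(-1, -1)), Function('A')(3)), -61) = Mul(Mul(Add(-4, Mul(-1, -1)), Mul(3, Add(2, 3))), -61) = Mul(Mul(Add(-4, 1), Mul(3, 5)), -61) = Mul(Mul(-3, 15), -61) = Mul(-45, -61) = 2745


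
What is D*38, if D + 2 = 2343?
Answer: 88958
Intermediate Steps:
D = 2341 (D = -2 + 2343 = 2341)
D*38 = 2341*38 = 88958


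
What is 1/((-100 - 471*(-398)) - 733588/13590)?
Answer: 6795/1272730816 ≈ 5.3389e-6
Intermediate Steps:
1/((-100 - 471*(-398)) - 733588/13590) = 1/((-100 + 187458) - 733588*1/13590) = 1/(187358 - 366794/6795) = 1/(1272730816/6795) = 6795/1272730816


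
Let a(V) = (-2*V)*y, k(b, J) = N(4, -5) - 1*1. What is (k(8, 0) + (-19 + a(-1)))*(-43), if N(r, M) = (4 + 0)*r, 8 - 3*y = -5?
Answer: -602/3 ≈ -200.67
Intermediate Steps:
y = 13/3 (y = 8/3 - 1/3*(-5) = 8/3 + 5/3 = 13/3 ≈ 4.3333)
N(r, M) = 4*r
k(b, J) = 15 (k(b, J) = 4*4 - 1*1 = 16 - 1 = 15)
a(V) = -26*V/3 (a(V) = -2*V*(13/3) = -26*V/3)
(k(8, 0) + (-19 + a(-1)))*(-43) = (15 + (-19 - 26/3*(-1)))*(-43) = (15 + (-19 + 26/3))*(-43) = (15 - 31/3)*(-43) = (14/3)*(-43) = -602/3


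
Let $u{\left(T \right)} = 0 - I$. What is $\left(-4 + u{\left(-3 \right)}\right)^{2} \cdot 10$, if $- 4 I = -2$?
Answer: $\frac{405}{2} \approx 202.5$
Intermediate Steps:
$I = \frac{1}{2}$ ($I = \left(- \frac{1}{4}\right) \left(-2\right) = \frac{1}{2} \approx 0.5$)
$u{\left(T \right)} = - \frac{1}{2}$ ($u{\left(T \right)} = 0 - \frac{1}{2} = - \frac{1}{2}$)
$\left(-4 + u{\left(-3 \right)}\right)^{2} \cdot 10 = \left(-4 - \frac{1}{2}\right)^{2} \cdot 10 = \left(- \frac{9}{2}\right)^{2} \cdot 10 = \frac{81}{4} \cdot 10 = \frac{405}{2}$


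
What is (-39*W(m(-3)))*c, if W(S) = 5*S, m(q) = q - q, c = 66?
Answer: 0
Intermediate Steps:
m(q) = 0
(-39*W(m(-3)))*c = -195*0*66 = -39*0*66 = 0*66 = 0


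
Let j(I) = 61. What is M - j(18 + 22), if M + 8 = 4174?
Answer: 4105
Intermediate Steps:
M = 4166 (M = -8 + 4174 = 4166)
M - j(18 + 22) = 4166 - 1*61 = 4166 - 61 = 4105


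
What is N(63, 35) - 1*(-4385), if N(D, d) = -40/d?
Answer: 30687/7 ≈ 4383.9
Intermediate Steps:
N(63, 35) - 1*(-4385) = -40/35 - 1*(-4385) = -40*1/35 + 4385 = -8/7 + 4385 = 30687/7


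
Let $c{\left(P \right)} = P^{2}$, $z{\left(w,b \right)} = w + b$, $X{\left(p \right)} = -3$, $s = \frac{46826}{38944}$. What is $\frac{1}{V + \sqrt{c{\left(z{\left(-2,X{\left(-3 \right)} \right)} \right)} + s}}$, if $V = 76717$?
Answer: $\frac{1493833424}{114602418278795} - \frac{4 \sqrt{620929221}}{114602418278795} \approx 1.3034 \cdot 10^{-5}$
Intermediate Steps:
$s = \frac{23413}{19472}$ ($s = 46826 \cdot \frac{1}{38944} = \frac{23413}{19472} \approx 1.2024$)
$z{\left(w,b \right)} = b + w$
$\frac{1}{V + \sqrt{c{\left(z{\left(-2,X{\left(-3 \right)} \right)} \right)} + s}} = \frac{1}{76717 + \sqrt{\left(-3 - 2\right)^{2} + \frac{23413}{19472}}} = \frac{1}{76717 + \sqrt{\left(-5\right)^{2} + \frac{23413}{19472}}} = \frac{1}{76717 + \sqrt{25 + \frac{23413}{19472}}} = \frac{1}{76717 + \sqrt{\frac{510213}{19472}}} = \frac{1}{76717 + \frac{\sqrt{620929221}}{4868}}$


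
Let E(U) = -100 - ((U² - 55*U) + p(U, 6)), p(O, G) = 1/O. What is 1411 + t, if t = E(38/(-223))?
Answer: 2470723357/1889702 ≈ 1307.5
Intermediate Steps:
E(U) = -100 - 1/U - U² + 55*U (E(U) = -100 - ((U² - 55*U) + 1/U) = -100 - (1/U + U² - 55*U) = -100 + (-1/U - U² + 55*U) = -100 - 1/U - U² + 55*U)
t = -195646165/1889702 (t = -100 - 1/(38/(-223)) - (38/(-223))² + 55*(38/(-223)) = -100 - 1/(38*(-1/223)) - (38*(-1/223))² + 55*(38*(-1/223)) = -100 - 1/(-38/223) - (-38/223)² + 55*(-38/223) = -100 - 1*(-223/38) - 1*1444/49729 - 2090/223 = -100 + 223/38 - 1444/49729 - 2090/223 = -195646165/1889702 ≈ -103.53)
1411 + t = 1411 - 195646165/1889702 = 2470723357/1889702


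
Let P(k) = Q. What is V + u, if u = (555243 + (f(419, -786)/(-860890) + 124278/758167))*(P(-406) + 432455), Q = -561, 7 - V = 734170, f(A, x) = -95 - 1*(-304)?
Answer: 179085394986642799532/746794495 ≈ 2.3981e+11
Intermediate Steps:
f(A, x) = 209 (f(A, x) = -95 + 304 = 209)
V = -734163 (V = 7 - 1*734170 = 7 - 734170 = -734163)
P(k) = -561
u = 179085943255529632217/746794495 (u = (555243 + (209/(-860890) + 124278/758167))*(-561 + 432455) = (555243 + (209*(-1/860890) + 124278*(1/758167)))*431894 = (555243 + (-11/45310 + 124278/758167))*431894 = (555243 + 5622696343/34352546770)*431894 = (19074016748911453/34352546770)*431894 = 179085943255529632217/746794495 ≈ 2.3981e+11)
V + u = -734163 + 179085943255529632217/746794495 = 179085394986642799532/746794495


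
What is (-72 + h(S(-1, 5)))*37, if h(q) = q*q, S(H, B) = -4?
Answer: -2072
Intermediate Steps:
h(q) = q²
(-72 + h(S(-1, 5)))*37 = (-72 + (-4)²)*37 = (-72 + 16)*37 = -56*37 = -2072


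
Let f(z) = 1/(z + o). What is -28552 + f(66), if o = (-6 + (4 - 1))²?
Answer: -2141399/75 ≈ -28552.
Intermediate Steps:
o = 9 (o = (-6 + 3)² = (-3)² = 9)
f(z) = 1/(9 + z) (f(z) = 1/(z + 9) = 1/(9 + z))
-28552 + f(66) = -28552 + 1/(9 + 66) = -28552 + 1/75 = -2141399/75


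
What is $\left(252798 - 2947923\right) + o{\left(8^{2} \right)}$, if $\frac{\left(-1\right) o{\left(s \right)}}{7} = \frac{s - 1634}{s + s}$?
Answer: $- \frac{172482505}{64} \approx -2.695 \cdot 10^{6}$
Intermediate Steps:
$o{\left(s \right)} = - \frac{7 \left(-1634 + s\right)}{2 s}$ ($o{\left(s \right)} = - 7 \frac{s - 1634}{s + s} = - 7 \frac{-1634 + s}{2 s} = - \frac{7 \left(-1634 + s\right)}{2 s}$)
$\left(252798 - 2947923\right) + o{\left(8^{2} \right)} = \left(252798 - 2947923\right) - \left(\frac{7}{2} - \frac{5719}{8^{2}}\right) = -2695125 - \left(\frac{7}{2} - \frac{5719}{64}\right) = -2695125 + \left(- \frac{7}{2} + 5719 \cdot \frac{1}{64}\right) = -2695125 + \left(- \frac{7}{2} + \frac{5719}{64}\right) = -2695125 + \frac{5495}{64} = - \frac{172482505}{64}$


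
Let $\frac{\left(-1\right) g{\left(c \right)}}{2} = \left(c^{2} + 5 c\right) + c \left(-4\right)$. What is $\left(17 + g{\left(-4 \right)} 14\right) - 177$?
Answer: $-496$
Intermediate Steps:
$g{\left(c \right)} = - 2 c - 2 c^{2}$ ($g{\left(c \right)} = - 2 \left(\left(c^{2} + 5 c\right) + c \left(-4\right)\right) = - 2 \left(\left(c^{2} + 5 c\right) - 4 c\right) = - 2 \left(c + c^{2}\right) = - 2 c - 2 c^{2}$)
$\left(17 + g{\left(-4 \right)} 14\right) - 177 = \left(17 + \left(-2\right) \left(-4\right) \left(1 - 4\right) 14\right) - 177 = \left(17 + \left(-2\right) \left(-4\right) \left(-3\right) 14\right) - 177 = \left(17 - 336\right) - 177 = -319 - 177 = -496$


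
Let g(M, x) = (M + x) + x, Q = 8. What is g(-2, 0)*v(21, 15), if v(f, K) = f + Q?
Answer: -58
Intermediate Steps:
g(M, x) = M + 2*x
v(f, K) = 8 + f (v(f, K) = f + 8 = 8 + f)
g(-2, 0)*v(21, 15) = (-2 + 2*0)*(8 + 21) = (-2 + 0)*29 = -2*29 = -58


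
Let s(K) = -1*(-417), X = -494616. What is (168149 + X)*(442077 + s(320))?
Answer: -144459688698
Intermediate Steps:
s(K) = 417
(168149 + X)*(442077 + s(320)) = (168149 - 494616)*(442077 + 417) = -326467*442494 = -144459688698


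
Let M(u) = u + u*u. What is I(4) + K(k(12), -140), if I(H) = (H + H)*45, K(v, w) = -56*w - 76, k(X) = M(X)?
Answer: 8124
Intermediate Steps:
M(u) = u + u²
k(X) = X*(1 + X)
K(v, w) = -76 - 56*w
I(H) = 90*H (I(H) = (2*H)*45 = 90*H)
I(4) + K(k(12), -140) = 90*4 + (-76 - 56*(-140)) = 360 + (-76 + 7840) = 360 + 7764 = 8124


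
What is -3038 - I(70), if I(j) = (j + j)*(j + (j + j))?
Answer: -32438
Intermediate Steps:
I(j) = 6*j**2 (I(j) = (2*j)*(j + 2*j) = (2*j)*(3*j) = 6*j**2)
-3038 - I(70) = -3038 - 6*70**2 = -3038 - 6*4900 = -3038 - 1*29400 = -3038 - 29400 = -32438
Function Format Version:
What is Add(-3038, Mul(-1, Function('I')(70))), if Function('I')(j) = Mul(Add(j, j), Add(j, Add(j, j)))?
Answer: -32438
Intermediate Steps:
Function('I')(j) = Mul(6, Pow(j, 2)) (Function('I')(j) = Mul(Mul(2, j), Add(j, Mul(2, j))) = Mul(Mul(2, j), Mul(3, j)) = Mul(6, Pow(j, 2)))
Add(-3038, Mul(-1, Function('I')(70))) = Add(-3038, Mul(-1, Mul(6, Pow(70, 2)))) = Add(-3038, Mul(-1, Mul(6, 4900))) = Add(-3038, Mul(-1, 29400)) = Add(-3038, -29400) = -32438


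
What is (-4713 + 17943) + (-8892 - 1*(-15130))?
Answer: 19468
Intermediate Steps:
(-4713 + 17943) + (-8892 - 1*(-15130)) = 13230 + (-8892 + 15130) = 13230 + 6238 = 19468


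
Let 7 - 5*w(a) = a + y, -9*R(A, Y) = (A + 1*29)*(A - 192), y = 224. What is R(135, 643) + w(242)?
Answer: 14203/15 ≈ 946.87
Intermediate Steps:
R(A, Y) = -(-192 + A)*(29 + A)/9 (R(A, Y) = -(A + 1*29)*(A - 192)/9 = -(A + 29)*(-192 + A)/9 = -(29 + A)*(-192 + A)/9 = -(-192 + A)*(29 + A)/9)
w(a) = -217/5 - a/5 (w(a) = 7/5 - (a + 224)/5 = 7/5 - (224 + a)/5 = 7/5 + (-224/5 - a/5) = -217/5 - a/5)
R(135, 643) + w(242) = (1856/3 - ⅑*135² + (163/9)*135) + (-217/5 - ⅕*242) = (1856/3 - ⅑*18225 + 2445) + (-217/5 - 242/5) = (1856/3 - 2025 + 2445) - 459/5 = 3116/3 - 459/5 = 14203/15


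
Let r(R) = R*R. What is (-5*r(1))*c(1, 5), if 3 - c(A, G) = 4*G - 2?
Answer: 75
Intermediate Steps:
c(A, G) = 5 - 4*G (c(A, G) = 3 - (4*G - 2) = 3 - (-2 + 4*G) = 3 + (2 - 4*G) = 5 - 4*G)
r(R) = R²
(-5*r(1))*c(1, 5) = (-5*1²)*(5 - 4*5) = (-5*1)*(5 - 20) = -5*(-15) = 75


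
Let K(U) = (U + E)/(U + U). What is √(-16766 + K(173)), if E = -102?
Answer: I*√2007133890/346 ≈ 129.48*I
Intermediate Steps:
K(U) = (-102 + U)/(2*U) (K(U) = (U - 102)/(U + U) = (-102 + U)/((2*U)) = (-102 + U)*(1/(2*U)) = (-102 + U)/(2*U))
√(-16766 + K(173)) = √(-16766 + (½)*(-102 + 173)/173) = √(-16766 + (½)*(1/173)*71) = √(-16766 + 71/346) = √(-5800965/346) = I*√2007133890/346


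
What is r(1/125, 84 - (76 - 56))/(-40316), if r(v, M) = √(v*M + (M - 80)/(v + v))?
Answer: -I*√156170/503950 ≈ -0.00078417*I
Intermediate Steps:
r(v, M) = √(M*v + (-80 + M)/(2*v)) (r(v, M) = √(M*v + (-80 + M)/((2*v))) = √(M*v + (-80 + M)*(1/(2*v))) = √(M*v + (-80 + M)/(2*v)))
r(1/125, 84 - (76 - 56))/(-40316) = (√2*√((-80 + (84 - (76 - 56)) + 2*(84 - (76 - 56))*(1/125)²)/(1/125))/2)/(-40316) = (√2*√((-80 + (84 - 1*20) + 2*(84 - 1*20)*(1/125)²)/(1/125))/2)*(-1/40316) = (√2*√(125*(-80 + (84 - 20) + 2*(84 - 20)*(1/15625)))/2)*(-1/40316) = (√2*√(125*(-80 + 64 + 2*64*(1/15625)))/2)*(-1/40316) = (√2*√(125*(-80 + 64 + 128/15625))/2)*(-1/40316) = (√2*√(125*(-249872/15625))/2)*(-1/40316) = (√2*√(-249872/125)/2)*(-1/40316) = (√2*(4*I*√78085/25)/2)*(-1/40316) = (2*I*√156170/25)*(-1/40316) = -I*√156170/503950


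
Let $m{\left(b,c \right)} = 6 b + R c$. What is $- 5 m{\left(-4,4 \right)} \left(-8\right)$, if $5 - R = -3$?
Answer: $320$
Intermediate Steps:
$R = 8$ ($R = 5 - -3 = 5 + 3 = 8$)
$m{\left(b,c \right)} = 6 b + 8 c$
$- 5 m{\left(-4,4 \right)} \left(-8\right) = - 5 \left(6 \left(-4\right) + 8 \cdot 4\right) \left(-8\right) = - 5 \left(-24 + 32\right) \left(-8\right) = \left(-5\right) 8 \left(-8\right) = \left(-40\right) \left(-8\right) = 320$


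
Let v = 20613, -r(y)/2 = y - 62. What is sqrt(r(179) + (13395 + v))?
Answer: sqrt(33774) ≈ 183.78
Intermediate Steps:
r(y) = 124 - 2*y (r(y) = -2*(y - 62) = -2*(-62 + y) = 124 - 2*y)
sqrt(r(179) + (13395 + v)) = sqrt((124 - 2*179) + (13395 + 20613)) = sqrt((124 - 358) + 34008) = sqrt(-234 + 34008) = sqrt(33774)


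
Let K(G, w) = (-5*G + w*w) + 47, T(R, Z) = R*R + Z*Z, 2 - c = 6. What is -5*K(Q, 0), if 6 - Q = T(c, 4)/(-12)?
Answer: -55/3 ≈ -18.333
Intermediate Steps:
c = -4 (c = 2 - 1*6 = 2 - 6 = -4)
T(R, Z) = R² + Z²
Q = 26/3 (Q = 6 - ((-4)² + 4²)/(-12) = 6 - (16 + 16)*(-1)/12 = 6 - 32*(-1)/12 = 6 - 1*(-8/3) = 6 + 8/3 = 26/3 ≈ 8.6667)
K(G, w) = 47 + w² - 5*G (K(G, w) = (-5*G + w²) + 47 = (w² - 5*G) + 47 = 47 + w² - 5*G)
-5*K(Q, 0) = -5*(47 + 0² - 5*26/3) = -5*(47 + 0 - 130/3) = -5*11/3 = -55/3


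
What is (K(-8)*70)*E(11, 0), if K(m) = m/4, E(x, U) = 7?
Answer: -980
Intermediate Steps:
K(m) = m/4 (K(m) = m*(1/4) = m/4)
(K(-8)*70)*E(11, 0) = (((1/4)*(-8))*70)*7 = -2*70*7 = -140*7 = -980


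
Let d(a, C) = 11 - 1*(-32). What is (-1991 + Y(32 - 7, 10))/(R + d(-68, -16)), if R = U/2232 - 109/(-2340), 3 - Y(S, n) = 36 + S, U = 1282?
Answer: -37158615/791066 ≈ -46.973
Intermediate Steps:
d(a, C) = 43 (d(a, C) = 11 + 32 = 43)
Y(S, n) = -33 - S (Y(S, n) = 3 - (36 + S) = 3 + (-36 - S) = -33 - S)
R = 11261/18135 (R = 1282/2232 - 109/(-2340) = 1282*(1/2232) - 109*(-1/2340) = 641/1116 + 109/2340 = 11261/18135 ≈ 0.62095)
(-1991 + Y(32 - 7, 10))/(R + d(-68, -16)) = (-1991 + (-33 - (32 - 7)))/(11261/18135 + 43) = (-1991 + (-33 - 1*25))/(791066/18135) = (-1991 + (-33 - 25))*(18135/791066) = (-1991 - 58)*(18135/791066) = -2049*18135/791066 = -37158615/791066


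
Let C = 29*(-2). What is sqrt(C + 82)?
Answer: 2*sqrt(6) ≈ 4.8990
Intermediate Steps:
C = -58
sqrt(C + 82) = sqrt(-58 + 82) = sqrt(24) = 2*sqrt(6)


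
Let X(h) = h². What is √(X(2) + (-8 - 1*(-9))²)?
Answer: √5 ≈ 2.2361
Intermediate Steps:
√(X(2) + (-8 - 1*(-9))²) = √(2² + (-8 - 1*(-9))²) = √(4 + (-8 + 9)²) = √(4 + 1²) = √(4 + 1) = √5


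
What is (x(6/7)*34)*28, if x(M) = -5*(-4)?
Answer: 19040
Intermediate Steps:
x(M) = 20
(x(6/7)*34)*28 = (20*34)*28 = 680*28 = 19040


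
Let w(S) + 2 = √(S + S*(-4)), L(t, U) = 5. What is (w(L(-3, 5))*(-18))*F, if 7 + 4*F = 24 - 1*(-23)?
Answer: 360 - 180*I*√15 ≈ 360.0 - 697.14*I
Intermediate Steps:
w(S) = -2 + √3*√(-S) (w(S) = -2 + √(S + S*(-4)) = -2 + √(S - 4*S) = -2 + √(-3*S) = -2 + √3*√(-S))
F = 10 (F = -7/4 + (24 - 1*(-23))/4 = -7/4 + (24 + 23)/4 = -7/4 + (¼)*47 = -7/4 + 47/4 = 10)
(w(L(-3, 5))*(-18))*F = ((-2 + √3*√(-1*5))*(-18))*10 = ((-2 + √3*√(-5))*(-18))*10 = ((-2 + √3*(I*√5))*(-18))*10 = ((-2 + I*√15)*(-18))*10 = (36 - 18*I*√15)*10 = 360 - 180*I*√15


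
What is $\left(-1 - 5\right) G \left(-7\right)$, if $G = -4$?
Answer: $-168$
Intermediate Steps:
$\left(-1 - 5\right) G \left(-7\right) = \left(-1 - 5\right) \left(-4\right) \left(-7\right) = \left(-6\right) \left(-4\right) \left(-7\right) = 24 \left(-7\right) = -168$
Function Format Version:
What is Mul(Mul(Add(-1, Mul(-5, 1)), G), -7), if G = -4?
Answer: -168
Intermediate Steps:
Mul(Mul(Add(-1, Mul(-5, 1)), G), -7) = Mul(Mul(Add(-1, Mul(-5, 1)), -4), -7) = Mul(Mul(Add(-1, -5), -4), -7) = Mul(Mul(-6, -4), -7) = Mul(24, -7) = -168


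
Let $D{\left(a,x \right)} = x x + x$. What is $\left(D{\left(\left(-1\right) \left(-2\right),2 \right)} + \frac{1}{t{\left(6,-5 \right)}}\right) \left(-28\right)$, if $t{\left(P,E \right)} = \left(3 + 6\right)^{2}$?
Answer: $- \frac{13636}{81} \approx -168.35$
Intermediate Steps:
$t{\left(P,E \right)} = 81$ ($t{\left(P,E \right)} = 9^{2} = 81$)
$D{\left(a,x \right)} = x + x^{2}$ ($D{\left(a,x \right)} = x^{2} + x = x + x^{2}$)
$\left(D{\left(\left(-1\right) \left(-2\right),2 \right)} + \frac{1}{t{\left(6,-5 \right)}}\right) \left(-28\right) = \left(2 \left(1 + 2\right) + \frac{1}{81}\right) \left(-28\right) = \left(2 \cdot 3 + \frac{1}{81}\right) \left(-28\right) = \left(6 + \frac{1}{81}\right) \left(-28\right) = \frac{487}{81} \left(-28\right) = - \frac{13636}{81}$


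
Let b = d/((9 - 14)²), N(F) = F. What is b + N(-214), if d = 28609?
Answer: 23259/25 ≈ 930.36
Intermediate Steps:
b = 28609/25 (b = 28609/((9 - 14)²) = 28609/((-5)²) = 28609/25 ≈ 1144.4)
b + N(-214) = 28609/25 - 214 = 23259/25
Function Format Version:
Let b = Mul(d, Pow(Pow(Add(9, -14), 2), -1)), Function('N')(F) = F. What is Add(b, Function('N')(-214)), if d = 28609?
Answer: Rational(23259, 25) ≈ 930.36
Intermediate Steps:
b = Rational(28609, 25) (b = Mul(28609, Pow(Pow(Add(9, -14), 2), -1)) = Mul(28609, Pow(Pow(-5, 2), -1)) = Mul(28609, Pow(25, -1)) = Mul(28609, Rational(1, 25)) = Rational(28609, 25) ≈ 1144.4)
Add(b, Function('N')(-214)) = Add(Rational(28609, 25), -214) = Rational(23259, 25)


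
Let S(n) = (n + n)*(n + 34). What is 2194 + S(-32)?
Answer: 2066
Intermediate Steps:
S(n) = 2*n*(34 + n) (S(n) = (2*n)*(34 + n) = 2*n*(34 + n))
2194 + S(-32) = 2194 + 2*(-32)*(34 - 32) = 2194 + 2*(-32)*2 = 2194 - 128 = 2066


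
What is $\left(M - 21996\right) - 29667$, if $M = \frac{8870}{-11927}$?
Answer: $- \frac{616193471}{11927} \approx -51664.0$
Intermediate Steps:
$M = - \frac{8870}{11927}$ ($M = 8870 \left(- \frac{1}{11927}\right) = - \frac{8870}{11927} \approx -0.74369$)
$\left(M - 21996\right) - 29667 = \left(- \frac{8870}{11927} - 21996\right) - 29667 = - \frac{262355162}{11927} - 29667 = - \frac{616193471}{11927}$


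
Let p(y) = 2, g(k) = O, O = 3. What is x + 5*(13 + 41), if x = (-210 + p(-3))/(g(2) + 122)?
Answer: 33542/125 ≈ 268.34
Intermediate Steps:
g(k) = 3
x = -208/125 (x = (-210 + 2)/(3 + 122) = -208/125 ≈ -1.6640)
x + 5*(13 + 41) = -208/125 + 5*(13 + 41) = -208/125 + 5*54 = -208/125 + 270 = 33542/125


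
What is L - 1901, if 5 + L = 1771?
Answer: -135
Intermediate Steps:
L = 1766 (L = -5 + 1771 = 1766)
L - 1901 = 1766 - 1901 = -135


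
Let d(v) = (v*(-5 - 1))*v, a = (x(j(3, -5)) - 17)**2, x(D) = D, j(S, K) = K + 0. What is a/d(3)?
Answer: -242/27 ≈ -8.9630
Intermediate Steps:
j(S, K) = K
a = 484 (a = (-5 - 17)**2 = (-22)**2 = 484)
d(v) = -6*v**2 (d(v) = (v*(-6))*v = (-6*v)*v = -6*v**2)
a/d(3) = 484/((-6*3**2)) = 484/((-6*9)) = 484/(-54) = 484*(-1/54) = -242/27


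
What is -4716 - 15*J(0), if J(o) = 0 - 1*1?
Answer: -4701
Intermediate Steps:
J(o) = -1 (J(o) = 0 - 1 = -1)
-4716 - 15*J(0) = -4716 - 15*(-1) = -4716 - 1*(-15) = -4716 + 15 = -4701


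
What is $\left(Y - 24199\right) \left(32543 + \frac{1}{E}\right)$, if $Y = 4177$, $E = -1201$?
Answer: $- \frac{782542691124}{1201} \approx -6.5158 \cdot 10^{8}$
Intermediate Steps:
$\left(Y - 24199\right) \left(32543 + \frac{1}{E}\right) = \left(4177 - 24199\right) \left(32543 + \frac{1}{-1201}\right) = - 20022 \left(32543 - \frac{1}{1201}\right) = \left(-20022\right) \frac{39084142}{1201} = - \frac{782542691124}{1201}$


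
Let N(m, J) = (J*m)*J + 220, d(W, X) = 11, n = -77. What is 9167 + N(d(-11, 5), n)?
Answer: 74606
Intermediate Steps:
N(m, J) = 220 + m*J**2 (N(m, J) = m*J**2 + 220 = 220 + m*J**2)
9167 + N(d(-11, 5), n) = 9167 + (220 + 11*(-77)**2) = 9167 + (220 + 11*5929) = 9167 + (220 + 65219) = 9167 + 65439 = 74606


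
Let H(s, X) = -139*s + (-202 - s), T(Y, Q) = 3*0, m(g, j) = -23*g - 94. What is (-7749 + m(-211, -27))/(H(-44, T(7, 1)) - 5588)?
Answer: -299/37 ≈ -8.0811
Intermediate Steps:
m(g, j) = -94 - 23*g
T(Y, Q) = 0
H(s, X) = -202 - 140*s
(-7749 + m(-211, -27))/(H(-44, T(7, 1)) - 5588) = (-7749 + (-94 - 23*(-211)))/((-202 - 140*(-44)) - 5588) = (-7749 + (-94 + 4853))/((-202 + 6160) - 5588) = (-7749 + 4759)/(5958 - 5588) = -2990/370 = -2990*1/370 = -299/37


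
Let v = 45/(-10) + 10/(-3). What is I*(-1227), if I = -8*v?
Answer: -76892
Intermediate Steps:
v = -47/6 (v = 45*(-⅒) + 10*(-⅓) = -9/2 - 10/3 = -47/6 ≈ -7.8333)
I = 188/3 (I = -8*(-47/6) = 188/3 ≈ 62.667)
I*(-1227) = (188/3)*(-1227) = -76892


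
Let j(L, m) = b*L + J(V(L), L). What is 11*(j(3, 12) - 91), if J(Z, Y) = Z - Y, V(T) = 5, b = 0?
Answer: -979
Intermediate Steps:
j(L, m) = 5 - L (j(L, m) = 0*L + (5 - L) = 0 + (5 - L) = 5 - L)
11*(j(3, 12) - 91) = 11*((5 - 1*3) - 91) = 11*((5 - 3) - 91) = 11*(2 - 91) = 11*(-89) = -979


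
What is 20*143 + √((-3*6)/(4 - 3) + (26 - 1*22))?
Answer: 2860 + I*√14 ≈ 2860.0 + 3.7417*I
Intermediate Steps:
20*143 + √((-3*6)/(4 - 3) + (26 - 1*22)) = 2860 + √(-18/1 + (26 - 22)) = 2860 + √(-18*1 + 4) = 2860 + √(-18 + 4) = 2860 + √(-14) = 2860 + I*√14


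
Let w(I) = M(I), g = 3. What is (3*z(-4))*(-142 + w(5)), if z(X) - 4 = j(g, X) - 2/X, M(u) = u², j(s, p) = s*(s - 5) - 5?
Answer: 4563/2 ≈ 2281.5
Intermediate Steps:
j(s, p) = -5 + s*(-5 + s) (j(s, p) = s*(-5 + s) - 5 = -5 + s*(-5 + s))
z(X) = -7 - 2/X (z(X) = 4 + ((-5 + 3² - 5*3) - 2/X) = 4 + ((-5 + 9 - 15) - 2/X) = 4 + (-11 - 2/X) = -7 - 2/X)
w(I) = I²
(3*z(-4))*(-142 + w(5)) = (3*(-7 - 2/(-4)))*(-142 + 5²) = (3*(-7 - 2*(-¼)))*(-142 + 25) = (3*(-7 + ½))*(-117) = (3*(-13/2))*(-117) = -39/2*(-117) = 4563/2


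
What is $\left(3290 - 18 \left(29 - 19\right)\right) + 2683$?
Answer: $5793$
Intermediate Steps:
$\left(3290 - 18 \left(29 - 19\right)\right) + 2683 = \left(3290 - 180\right) + 2683 = 3110 + 2683 = 5793$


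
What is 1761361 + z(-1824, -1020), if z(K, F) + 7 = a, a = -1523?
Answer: 1759831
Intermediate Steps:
z(K, F) = -1530 (z(K, F) = -7 - 1523 = -1530)
1761361 + z(-1824, -1020) = 1761361 - 1530 = 1759831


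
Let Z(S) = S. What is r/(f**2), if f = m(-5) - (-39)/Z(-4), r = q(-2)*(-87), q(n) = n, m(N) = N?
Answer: 2784/3481 ≈ 0.79977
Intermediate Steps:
r = 174 (r = -2*(-87) = 174)
f = -59/4 (f = -5 - (-39)/(-4) = -5 - (-39)*(-1)/4 = -5 - 1*39/4 = -5 - 39/4 = -59/4 ≈ -14.750)
r/(f**2) = 174/((-59/4)**2) = 174/(3481/16) = 174*(16/3481) = 2784/3481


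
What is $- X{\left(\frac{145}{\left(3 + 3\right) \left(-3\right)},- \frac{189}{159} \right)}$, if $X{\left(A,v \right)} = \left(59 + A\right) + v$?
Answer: $- \frac{47467}{954} \approx -49.756$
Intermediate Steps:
$X{\left(A,v \right)} = 59 + A + v$
$- X{\left(\frac{145}{\left(3 + 3\right) \left(-3\right)},- \frac{189}{159} \right)} = - (59 + \frac{145}{\left(3 + 3\right) \left(-3\right)} - \frac{189}{159}) = - (59 + \frac{145}{6 \left(-3\right)} - \frac{63}{53}) = - (59 + \frac{145}{-18} - \frac{63}{53}) = - (59 + 145 \left(- \frac{1}{18}\right) - \frac{63}{53}) = - (59 - \frac{145}{18} - \frac{63}{53}) = \left(-1\right) \frac{47467}{954} = - \frac{47467}{954}$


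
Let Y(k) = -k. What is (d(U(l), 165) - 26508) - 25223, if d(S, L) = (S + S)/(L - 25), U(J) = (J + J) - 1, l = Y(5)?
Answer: -3621181/70 ≈ -51731.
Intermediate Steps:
l = -5 (l = -1*5 = -5)
U(J) = -1 + 2*J (U(J) = 2*J - 1 = -1 + 2*J)
d(S, L) = 2*S/(-25 + L) (d(S, L) = (2*S)/(-25 + L) = 2*S/(-25 + L))
(d(U(l), 165) - 26508) - 25223 = (2*(-1 + 2*(-5))/(-25 + 165) - 26508) - 25223 = (2*(-1 - 10)/140 - 26508) - 25223 = (2*(-11)*(1/140) - 26508) - 25223 = (-11/70 - 26508) - 25223 = -1855571/70 - 25223 = -3621181/70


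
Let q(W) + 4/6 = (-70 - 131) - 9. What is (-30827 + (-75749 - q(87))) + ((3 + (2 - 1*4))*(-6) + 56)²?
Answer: -311596/3 ≈ -1.0387e+5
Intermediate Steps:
q(W) = -632/3 (q(W) = -⅔ + ((-70 - 131) - 9) = -⅔ + (-201 - 9) = -⅔ - 210 = -632/3)
(-30827 + (-75749 - q(87))) + ((3 + (2 - 1*4))*(-6) + 56)² = (-30827 + (-75749 - 1*(-632/3))) + ((3 + (2 - 1*4))*(-6) + 56)² = (-30827 + (-75749 + 632/3)) + ((3 + (2 - 4))*(-6) + 56)² = (-30827 - 226615/3) + ((3 - 2)*(-6) + 56)² = -319096/3 + (1*(-6) + 56)² = -319096/3 + (-6 + 56)² = -319096/3 + 50² = -319096/3 + 2500 = -311596/3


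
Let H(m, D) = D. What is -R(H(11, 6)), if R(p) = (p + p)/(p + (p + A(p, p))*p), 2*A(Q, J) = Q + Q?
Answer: -2/13 ≈ -0.15385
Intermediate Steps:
A(Q, J) = Q (A(Q, J) = (Q + Q)/2 = (2*Q)/2 = Q)
R(p) = 2*p/(p + 2*p²) (R(p) = (p + p)/(p + (p + p)*p) = (2*p)/(p + (2*p)*p) = (2*p)/(p + 2*p²) = 2*p/(p + 2*p²))
-R(H(11, 6)) = -2/(1 + 2*6) = -2/(1 + 12) = -2/13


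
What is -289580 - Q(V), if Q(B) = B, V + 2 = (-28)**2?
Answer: -290362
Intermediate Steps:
V = 782 (V = -2 + (-28)**2 = -2 + 784 = 782)
-289580 - Q(V) = -289580 - 1*782 = -289580 - 782 = -290362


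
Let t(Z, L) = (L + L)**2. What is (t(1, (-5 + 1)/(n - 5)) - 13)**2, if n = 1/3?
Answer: 243049/2401 ≈ 101.23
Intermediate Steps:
n = 1/3 ≈ 0.33333
t(Z, L) = 4*L**2 (t(Z, L) = (2*L)**2 = 4*L**2)
(t(1, (-5 + 1)/(n - 5)) - 13)**2 = (4*((-5 + 1)/(1/3 - 5))**2 - 13)**2 = (4*(-4/(-14/3))**2 - 13)**2 = (4*(-4*(-3/14))**2 - 13)**2 = (4*(6/7)**2 - 13)**2 = (4*(36/49) - 13)**2 = (144/49 - 13)**2 = (-493/49)**2 = 243049/2401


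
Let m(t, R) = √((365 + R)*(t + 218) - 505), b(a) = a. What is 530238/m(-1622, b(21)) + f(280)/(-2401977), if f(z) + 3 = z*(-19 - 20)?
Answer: 3641/800659 - 530238*I*√542449/542449 ≈ 0.0045475 - 719.93*I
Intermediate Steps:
f(z) = -3 - 39*z (f(z) = -3 + z*(-19 - 20) = -3 + z*(-39) = -3 - 39*z)
m(t, R) = √(-505 + (218 + t)*(365 + R)) (m(t, R) = √((365 + R)*(218 + t) - 505) = √((218 + t)*(365 + R) - 505) = √(-505 + (218 + t)*(365 + R)))
530238/m(-1622, b(21)) + f(280)/(-2401977) = 530238/(√(79065 + 218*21 + 365*(-1622) + 21*(-1622))) + (-3 - 39*280)/(-2401977) = 530238/(√(79065 + 4578 - 592030 - 34062)) + (-3 - 10920)*(-1/2401977) = 530238/(√(-542449)) - 10923*(-1/2401977) = 530238/((I*√542449)) + 3641/800659 = 530238*(-I*√542449/542449) + 3641/800659 = -530238*I*√542449/542449 + 3641/800659 = 3641/800659 - 530238*I*√542449/542449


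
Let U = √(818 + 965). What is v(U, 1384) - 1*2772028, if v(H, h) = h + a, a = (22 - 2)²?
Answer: -2770244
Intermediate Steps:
U = √1783 ≈ 42.226
a = 400 (a = 20² = 400)
v(H, h) = 400 + h (v(H, h) = h + 400 = 400 + h)
v(U, 1384) - 1*2772028 = (400 + 1384) - 1*2772028 = 1784 - 2772028 = -2770244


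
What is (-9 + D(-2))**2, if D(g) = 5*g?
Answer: 361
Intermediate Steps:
(-9 + D(-2))**2 = (-9 + 5*(-2))**2 = (-9 - 10)**2 = (-19)**2 = 361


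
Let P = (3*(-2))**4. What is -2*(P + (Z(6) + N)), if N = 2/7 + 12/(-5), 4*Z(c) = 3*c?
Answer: -90887/35 ≈ -2596.8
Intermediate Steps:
Z(c) = 3*c/4 (Z(c) = (3*c)/4 = 3*c/4)
N = -74/35 (N = 2*(1/7) + 12*(-1/5) = 2/7 - 12/5 = -74/35 ≈ -2.1143)
P = 1296 (P = (-6)**4 = 1296)
-2*(P + (Z(6) + N)) = -2*(1296 + ((3/4)*6 - 74/35)) = -2*(1296 + (9/2 - 74/35)) = -2*(1296 + 167/70) = -2*90887/70 = -90887/35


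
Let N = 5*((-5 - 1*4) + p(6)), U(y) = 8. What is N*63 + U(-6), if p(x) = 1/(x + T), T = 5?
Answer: -30782/11 ≈ -2798.4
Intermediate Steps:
p(x) = 1/(5 + x) (p(x) = 1/(x + 5) = 1/(5 + x))
N = -490/11 (N = 5*((-5 - 1*4) + 1/(5 + 6)) = 5*((-5 - 4) + 1/11) = 5*(-9 + 1/11) = 5*(-98/11) = -490/11 ≈ -44.545)
N*63 + U(-6) = -490/11*63 + 8 = -30870/11 + 8 = -30782/11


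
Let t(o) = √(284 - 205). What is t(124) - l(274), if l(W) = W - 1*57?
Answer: -217 + √79 ≈ -208.11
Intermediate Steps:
l(W) = -57 + W (l(W) = W - 57 = -57 + W)
t(o) = √79
t(124) - l(274) = √79 - (-57 + 274) = √79 - 1*217 = √79 - 217 = -217 + √79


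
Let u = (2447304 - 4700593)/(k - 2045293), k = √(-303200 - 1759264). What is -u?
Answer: -4608636218677/4183225518313 - 18026312*I*√32226/4183225518313 ≈ -1.1017 - 0.00077357*I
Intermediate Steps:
k = 8*I*√32226 (k = √(-2062464) = 8*I*√32226 ≈ 1436.1*I)
u = -2253289/(-2045293 + 8*I*√32226) (u = (2447304 - 4700593)/(8*I*√32226 - 2045293) = -2253289/(-2045293 + 8*I*√32226) ≈ 1.1017 + 0.00077357*I)
-u = -(4608636218677/4183225518313 + 18026312*I*√32226/4183225518313) = -4608636218677/4183225518313 - 18026312*I*√32226/4183225518313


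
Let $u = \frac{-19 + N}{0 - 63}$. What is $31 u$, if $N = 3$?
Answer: $\frac{496}{63} \approx 7.873$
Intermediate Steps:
$u = \frac{16}{63}$ ($u = \frac{-19 + 3}{0 - 63} = - \frac{16}{-63} = \left(-16\right) \left(- \frac{1}{63}\right) = \frac{16}{63} \approx 0.25397$)
$31 u = 31 \cdot \frac{16}{63} = \frac{496}{63}$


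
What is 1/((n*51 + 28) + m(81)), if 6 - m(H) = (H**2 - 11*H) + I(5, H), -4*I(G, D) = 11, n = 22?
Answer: -4/18045 ≈ -0.00022167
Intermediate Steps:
I(G, D) = -11/4 (I(G, D) = -1/4*11 = -11/4)
m(H) = 35/4 - H**2 + 11*H (m(H) = 6 - ((H**2 - 11*H) - 11/4) = 6 - (-11/4 + H**2 - 11*H) = 6 + (11/4 - H**2 + 11*H) = 35/4 - H**2 + 11*H)
1/((n*51 + 28) + m(81)) = 1/((22*51 + 28) + (35/4 - 1*81**2 + 11*81)) = 1/((1122 + 28) + (35/4 - 1*6561 + 891)) = 1/(1150 + (35/4 - 6561 + 891)) = 1/(1150 - 22645/4) = 1/(-18045/4) = -4/18045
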